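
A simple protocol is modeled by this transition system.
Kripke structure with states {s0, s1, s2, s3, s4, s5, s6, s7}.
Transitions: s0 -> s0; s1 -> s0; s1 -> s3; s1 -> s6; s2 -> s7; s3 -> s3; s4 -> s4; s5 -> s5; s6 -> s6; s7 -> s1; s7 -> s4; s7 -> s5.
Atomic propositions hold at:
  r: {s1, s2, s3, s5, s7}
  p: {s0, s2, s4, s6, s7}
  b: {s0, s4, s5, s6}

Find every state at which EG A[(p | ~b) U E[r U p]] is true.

Sat(~b) = {s1, s2, s3, s7}
Sat(p | ~b) = {s0, s1, s2, s3, s4, s6, s7}
E[r U p]: least fixpoint, start Z0 = Sat(p) = {s0, s2, s4, s6, s7}, add states in Sat(r) with some successor in Z. Z1 = {s0, s1, s2, s4, s6, s7}; fixed.
Sat(E[r U p]) = {s0, s1, s2, s4, s6, s7}
A[(p | ~b) U E[r U p]]: least fixpoint, start Z0 = Sat(E[r U p]) = {s0, s1, s2, s4, s6, s7}, add states in Sat(p | ~b) with every successor in Z. Already a fixed point.
Sat(A[(p | ~b) U E[r U p]]) = {s0, s1, s2, s4, s6, s7}
EG A[(p | ~b) U E[r U p]]: greatest fixpoint, start Z0 = {s0, s1, s2, s4, s6, s7}, keep only states in Sat with some successor in Z. Already a fixed point.
Sat(EG A[(p | ~b) U E[r U p]]) = {s0, s1, s2, s4, s6, s7}

{s0, s1, s2, s4, s6, s7}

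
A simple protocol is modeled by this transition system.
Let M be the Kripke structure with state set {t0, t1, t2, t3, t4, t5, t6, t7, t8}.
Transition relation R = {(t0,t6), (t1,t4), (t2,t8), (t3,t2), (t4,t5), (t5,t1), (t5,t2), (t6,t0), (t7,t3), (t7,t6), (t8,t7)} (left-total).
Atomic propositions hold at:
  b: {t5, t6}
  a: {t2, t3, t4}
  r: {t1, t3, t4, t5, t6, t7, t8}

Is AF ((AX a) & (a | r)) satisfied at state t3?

Yes

Sat(AX a) = {s : every successor in {t2, t3, t4}} = {t1, t3}
Sat(a | r) = {t1, t2, t3, t4, t5, t6, t7, t8}
Sat((AX a) & (a | r)) = {t1, t3}
AF ((AX a) & (a | r)): least fixpoint, start Z0 = {t1, t3}, add states with every successor in Z. Already a fixed point.
Sat(AF ((AX a) & (a | r))) = {t1, t3}
t3 ∈ Sat(AF ((AX a) & (a | r))) = {t1, t3}, so the formula holds at t3.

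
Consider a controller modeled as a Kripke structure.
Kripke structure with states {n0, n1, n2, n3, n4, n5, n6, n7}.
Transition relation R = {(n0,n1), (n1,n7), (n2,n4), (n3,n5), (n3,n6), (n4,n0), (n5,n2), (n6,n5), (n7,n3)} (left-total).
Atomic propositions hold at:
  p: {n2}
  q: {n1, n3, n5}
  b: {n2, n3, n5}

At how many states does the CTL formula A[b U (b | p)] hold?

Sat(b | p) = {n2, n3, n5}
A[b U (b | p)]: least fixpoint, start Z0 = Sat((b | p)) = {n2, n3, n5}, add states in Sat(b) with every successor in Z. Already a fixed point.
Sat(A[b U (b | p)]) = {n2, n3, n5}
|Sat(A[b U (b | p)])| = |{n2, n3, n5}| = 3.

3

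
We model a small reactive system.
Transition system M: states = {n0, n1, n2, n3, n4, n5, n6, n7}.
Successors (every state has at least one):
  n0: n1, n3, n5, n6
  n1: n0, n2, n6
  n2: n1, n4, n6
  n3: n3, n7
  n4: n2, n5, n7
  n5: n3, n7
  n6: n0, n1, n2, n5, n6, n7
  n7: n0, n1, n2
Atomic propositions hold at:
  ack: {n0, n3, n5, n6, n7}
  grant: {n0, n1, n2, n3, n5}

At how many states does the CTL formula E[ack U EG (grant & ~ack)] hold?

7

Sat(~ack) = {n1, n2, n4}
Sat(grant & ~ack) = {n1, n2}
EG (grant & ~ack): greatest fixpoint, start Z0 = {n1, n2}, keep only states in Sat with some successor in Z. Already a fixed point.
Sat(EG (grant & ~ack)) = {n1, n2}
E[ack U EG (grant & ~ack)]: least fixpoint, start Z0 = Sat(EG (grant & ~ack)) = {n1, n2}, add states in Sat(ack) with some successor in Z. Z1 = {n0, n1, n2, n6, n7}; Z2 = {n0, n1, n2, n3, n5, n6, n7}; fixed.
Sat(E[ack U EG (grant & ~ack)]) = {n0, n1, n2, n3, n5, n6, n7}
|Sat(E[ack U EG (grant & ~ack)])| = |{n0, n1, n2, n3, n5, n6, n7}| = 7.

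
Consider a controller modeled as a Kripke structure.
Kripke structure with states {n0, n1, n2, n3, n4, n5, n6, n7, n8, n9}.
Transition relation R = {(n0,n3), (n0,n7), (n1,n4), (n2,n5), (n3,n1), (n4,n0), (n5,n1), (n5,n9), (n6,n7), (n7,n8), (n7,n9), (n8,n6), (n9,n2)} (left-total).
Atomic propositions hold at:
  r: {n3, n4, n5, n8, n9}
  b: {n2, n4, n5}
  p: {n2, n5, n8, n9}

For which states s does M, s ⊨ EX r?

{n0, n1, n2, n5, n7}

Sat(EX r) = {s : some successor in {n3, n4, n5, n8, n9}} = {n0, n1, n2, n5, n7}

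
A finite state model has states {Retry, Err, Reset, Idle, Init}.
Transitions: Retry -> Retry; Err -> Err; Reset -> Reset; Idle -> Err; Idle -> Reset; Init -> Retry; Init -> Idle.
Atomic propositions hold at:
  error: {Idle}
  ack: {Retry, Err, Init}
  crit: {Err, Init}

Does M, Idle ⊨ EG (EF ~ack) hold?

Sat(~ack) = {Reset, Idle}
EF ~ack: least fixpoint, start Z0 = {Reset, Idle}, add states with some successor in Z. Z1 = {Reset, Idle, Init}; fixed.
Sat(EF ~ack) = {Reset, Idle, Init}
EG (EF ~ack): greatest fixpoint, start Z0 = {Reset, Idle, Init}, keep only states in Sat with some successor in Z. Already a fixed point.
Sat(EG (EF ~ack)) = {Reset, Idle, Init}
Idle ∈ Sat(EG (EF ~ack)) = {Reset, Idle, Init}, so the formula holds at Idle.

Yes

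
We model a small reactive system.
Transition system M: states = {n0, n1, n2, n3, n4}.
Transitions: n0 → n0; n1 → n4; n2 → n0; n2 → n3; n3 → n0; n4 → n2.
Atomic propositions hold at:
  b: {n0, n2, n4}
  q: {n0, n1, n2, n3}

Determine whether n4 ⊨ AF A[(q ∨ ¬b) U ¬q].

Sat(¬b) = {n1, n3}
Sat(q ∨ ¬b) = {n0, n1, n2, n3}
Sat(¬q) = {n4}
A[(q ∨ ¬b) U ¬q]: least fixpoint, start Z0 = Sat(¬q) = {n4}, add states in Sat(q ∨ ¬b) with every successor in Z. Z1 = {n1, n4}; fixed.
Sat(A[(q ∨ ¬b) U ¬q]) = {n1, n4}
AF A[(q ∨ ¬b) U ¬q]: least fixpoint, start Z0 = {n1, n4}, add states with every successor in Z. Already a fixed point.
Sat(AF A[(q ∨ ¬b) U ¬q]) = {n1, n4}
n4 ∈ Sat(AF A[(q ∨ ¬b) U ¬q]) = {n1, n4}, so the formula holds at n4.

Yes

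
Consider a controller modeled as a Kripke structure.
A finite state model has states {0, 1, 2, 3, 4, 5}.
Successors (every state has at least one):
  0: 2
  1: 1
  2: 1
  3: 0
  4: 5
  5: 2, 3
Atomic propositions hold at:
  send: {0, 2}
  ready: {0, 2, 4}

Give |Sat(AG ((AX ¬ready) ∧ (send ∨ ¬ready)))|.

2

Sat(¬ready) = {1, 3, 5}
Sat(AX ¬ready) = {s : every successor in {1, 3, 5}} = {1, 2, 4}
Sat(send ∨ ¬ready) = {0, 1, 2, 3, 5}
Sat((AX ¬ready) ∧ (send ∨ ¬ready)) = {1, 2}
AG ((AX ¬ready) ∧ (send ∨ ¬ready)): greatest fixpoint, start Z0 = {1, 2}, keep only states in Sat with every successor in Z. Already a fixed point.
Sat(AG ((AX ¬ready) ∧ (send ∨ ¬ready))) = {1, 2}
|Sat(AG ((AX ¬ready) ∧ (send ∨ ¬ready)))| = |{1, 2}| = 2.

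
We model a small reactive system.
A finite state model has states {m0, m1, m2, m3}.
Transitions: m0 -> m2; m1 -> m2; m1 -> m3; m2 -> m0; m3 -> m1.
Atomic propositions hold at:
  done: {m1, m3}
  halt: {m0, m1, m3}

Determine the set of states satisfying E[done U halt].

{m0, m1, m3}

E[done U halt]: least fixpoint, start Z0 = Sat(halt) = {m0, m1, m3}, add states in Sat(done) with some successor in Z. Already a fixed point.
Sat(E[done U halt]) = {m0, m1, m3}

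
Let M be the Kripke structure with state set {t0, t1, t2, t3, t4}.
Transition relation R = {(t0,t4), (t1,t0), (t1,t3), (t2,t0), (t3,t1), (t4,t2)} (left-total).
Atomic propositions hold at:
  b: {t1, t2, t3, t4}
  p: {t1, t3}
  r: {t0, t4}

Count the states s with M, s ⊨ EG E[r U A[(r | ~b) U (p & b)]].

Sat(~b) = {t0}
Sat(r | ~b) = {t0, t4}
Sat(p & b) = {t1, t3}
A[(r | ~b) U (p & b)]: least fixpoint, start Z0 = Sat((p & b)) = {t1, t3}, add states in Sat(r | ~b) with every successor in Z. Already a fixed point.
Sat(A[(r | ~b) U (p & b)]) = {t1, t3}
E[r U A[(r | ~b) U (p & b)]]: least fixpoint, start Z0 = Sat(A[(r | ~b) U (p & b)]) = {t1, t3}, add states in Sat(r) with some successor in Z. Already a fixed point.
Sat(E[r U A[(r | ~b) U (p & b)]]) = {t1, t3}
EG E[r U A[(r | ~b) U (p & b)]]: greatest fixpoint, start Z0 = {t1, t3}, keep only states in Sat with some successor in Z. Already a fixed point.
Sat(EG E[r U A[(r | ~b) U (p & b)]]) = {t1, t3}
|Sat(EG E[r U A[(r | ~b) U (p & b)]])| = |{t1, t3}| = 2.

2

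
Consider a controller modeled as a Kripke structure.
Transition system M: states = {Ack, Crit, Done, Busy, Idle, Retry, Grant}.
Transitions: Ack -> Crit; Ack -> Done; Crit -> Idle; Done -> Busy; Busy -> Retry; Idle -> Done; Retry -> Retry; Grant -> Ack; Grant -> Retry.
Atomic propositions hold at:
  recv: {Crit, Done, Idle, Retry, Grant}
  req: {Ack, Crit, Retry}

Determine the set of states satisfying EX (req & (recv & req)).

Sat(recv & req) = {Crit, Retry}
Sat(req & (recv & req)) = {Crit, Retry}
Sat(EX (req & (recv & req))) = {s : some successor in {Crit, Retry}} = {Ack, Busy, Retry, Grant}

{Ack, Busy, Retry, Grant}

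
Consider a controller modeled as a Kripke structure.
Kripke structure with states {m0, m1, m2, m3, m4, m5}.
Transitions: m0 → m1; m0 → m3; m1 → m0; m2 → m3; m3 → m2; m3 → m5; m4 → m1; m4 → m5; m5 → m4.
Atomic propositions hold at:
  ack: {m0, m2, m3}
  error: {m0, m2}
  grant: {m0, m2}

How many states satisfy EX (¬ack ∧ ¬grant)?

4

Sat(¬ack) = {m1, m4, m5}
Sat(¬grant) = {m1, m3, m4, m5}
Sat(¬ack ∧ ¬grant) = {m1, m4, m5}
Sat(EX (¬ack ∧ ¬grant)) = {s : some successor in {m1, m4, m5}} = {m0, m3, m4, m5}
|Sat(EX (¬ack ∧ ¬grant))| = |{m0, m3, m4, m5}| = 4.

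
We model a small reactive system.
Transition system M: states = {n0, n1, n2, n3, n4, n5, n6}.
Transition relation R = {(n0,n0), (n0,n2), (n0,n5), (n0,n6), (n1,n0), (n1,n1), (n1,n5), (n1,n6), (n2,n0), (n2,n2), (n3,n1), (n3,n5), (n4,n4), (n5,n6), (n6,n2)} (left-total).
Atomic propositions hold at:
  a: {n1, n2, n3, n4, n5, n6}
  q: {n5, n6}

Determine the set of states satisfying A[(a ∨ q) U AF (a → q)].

{n0, n5, n6}

Sat(a ∨ q) = {n1, n2, n3, n4, n5, n6}
Sat(a → q) = {n0, n5, n6}
AF (a → q): least fixpoint, start Z0 = {n0, n5, n6}, add states with every successor in Z. Already a fixed point.
Sat(AF (a → q)) = {n0, n5, n6}
A[(a ∨ q) U AF (a → q)]: least fixpoint, start Z0 = Sat(AF (a → q)) = {n0, n5, n6}, add states in Sat(a ∨ q) with every successor in Z. Already a fixed point.
Sat(A[(a ∨ q) U AF (a → q)]) = {n0, n5, n6}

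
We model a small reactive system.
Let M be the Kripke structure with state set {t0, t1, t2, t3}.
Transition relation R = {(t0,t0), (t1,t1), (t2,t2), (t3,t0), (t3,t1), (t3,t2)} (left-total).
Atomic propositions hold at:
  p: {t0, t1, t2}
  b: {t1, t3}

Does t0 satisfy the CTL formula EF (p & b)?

Sat(p & b) = {t1}
EF (p & b): least fixpoint, start Z0 = {t1}, add states with some successor in Z. Z1 = {t1, t3}; fixed.
Sat(EF (p & b)) = {t1, t3}
t0 ∉ Sat(EF (p & b)) = {t1, t3}, so the formula does not hold at t0.

No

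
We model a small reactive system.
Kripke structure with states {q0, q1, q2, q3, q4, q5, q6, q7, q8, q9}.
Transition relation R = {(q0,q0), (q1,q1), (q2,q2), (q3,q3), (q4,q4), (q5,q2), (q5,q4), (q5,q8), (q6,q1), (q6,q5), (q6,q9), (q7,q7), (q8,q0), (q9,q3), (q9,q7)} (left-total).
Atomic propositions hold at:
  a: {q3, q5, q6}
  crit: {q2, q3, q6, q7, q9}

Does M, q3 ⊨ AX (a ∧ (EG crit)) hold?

EG crit: greatest fixpoint, start Z0 = {q2, q3, q6, q7, q9}, keep only states in Sat with some successor in Z. Already a fixed point.
Sat(EG crit) = {q2, q3, q6, q7, q9}
Sat(a ∧ (EG crit)) = {q3, q6}
Sat(AX (a ∧ (EG crit))) = {s : every successor in {q3, q6}} = {q3}
q3 ∈ Sat(AX (a ∧ (EG crit))) = {q3}, so the formula holds at q3.

Yes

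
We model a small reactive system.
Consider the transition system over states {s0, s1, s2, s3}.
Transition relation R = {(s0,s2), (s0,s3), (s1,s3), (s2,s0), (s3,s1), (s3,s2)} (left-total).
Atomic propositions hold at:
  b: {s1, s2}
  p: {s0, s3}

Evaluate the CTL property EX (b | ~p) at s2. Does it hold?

No

Sat(~p) = {s1, s2}
Sat(b | ~p) = {s1, s2}
Sat(EX (b | ~p)) = {s : some successor in {s1, s2}} = {s0, s3}
s2 ∉ Sat(EX (b | ~p)) = {s0, s3}, so the formula does not hold at s2.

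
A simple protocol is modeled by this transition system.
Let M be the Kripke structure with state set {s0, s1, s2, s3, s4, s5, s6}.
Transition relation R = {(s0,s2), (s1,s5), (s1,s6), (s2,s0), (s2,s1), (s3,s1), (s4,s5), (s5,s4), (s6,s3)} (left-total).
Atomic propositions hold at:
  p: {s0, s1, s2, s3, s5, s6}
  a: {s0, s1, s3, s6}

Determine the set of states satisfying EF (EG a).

{s0, s1, s2, s3, s6}

EG a: greatest fixpoint, start Z0 = {s0, s1, s3, s6}, keep only states in Sat with some successor in Z. Z1 = {s1, s3, s6}; fixed.
Sat(EG a) = {s1, s3, s6}
EF (EG a): least fixpoint, start Z0 = {s1, s3, s6}, add states with some successor in Z. Z1 = {s1, s2, s3, s6}; Z2 = {s0, s1, s2, s3, s6}; fixed.
Sat(EF (EG a)) = {s0, s1, s2, s3, s6}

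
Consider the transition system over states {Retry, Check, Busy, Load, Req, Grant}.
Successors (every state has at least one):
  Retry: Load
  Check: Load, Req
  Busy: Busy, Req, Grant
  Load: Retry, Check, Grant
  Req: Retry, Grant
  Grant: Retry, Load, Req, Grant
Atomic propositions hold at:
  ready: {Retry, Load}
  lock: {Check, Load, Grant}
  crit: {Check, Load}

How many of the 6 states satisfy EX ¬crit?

Sat(¬crit) = {Retry, Busy, Req, Grant}
Sat(EX ¬crit) = {s : some successor in {Retry, Busy, Req, Grant}} = {Check, Busy, Load, Req, Grant}
|Sat(EX ¬crit)| = |{Check, Busy, Load, Req, Grant}| = 5.

5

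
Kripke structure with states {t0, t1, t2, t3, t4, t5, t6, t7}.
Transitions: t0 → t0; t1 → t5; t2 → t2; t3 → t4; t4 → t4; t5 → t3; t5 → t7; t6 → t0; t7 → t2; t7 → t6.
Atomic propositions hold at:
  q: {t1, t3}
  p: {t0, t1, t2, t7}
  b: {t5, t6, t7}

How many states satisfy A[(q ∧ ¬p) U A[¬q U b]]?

Sat(¬p) = {t3, t4, t5, t6}
Sat(q ∧ ¬p) = {t3}
Sat(¬q) = {t0, t2, t4, t5, t6, t7}
A[¬q U b]: least fixpoint, start Z0 = Sat(b) = {t5, t6, t7}, add states in Sat(¬q) with every successor in Z. Already a fixed point.
Sat(A[¬q U b]) = {t5, t6, t7}
A[(q ∧ ¬p) U A[¬q U b]]: least fixpoint, start Z0 = Sat(A[¬q U b]) = {t5, t6, t7}, add states in Sat(q ∧ ¬p) with every successor in Z. Already a fixed point.
Sat(A[(q ∧ ¬p) U A[¬q U b]]) = {t5, t6, t7}
|Sat(A[(q ∧ ¬p) U A[¬q U b]])| = |{t5, t6, t7}| = 3.

3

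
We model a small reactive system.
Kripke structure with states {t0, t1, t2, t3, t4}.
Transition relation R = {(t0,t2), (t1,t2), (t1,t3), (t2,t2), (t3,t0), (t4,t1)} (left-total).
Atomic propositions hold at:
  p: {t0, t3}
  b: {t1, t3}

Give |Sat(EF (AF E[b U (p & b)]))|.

Sat(p & b) = {t3}
E[b U (p & b)]: least fixpoint, start Z0 = Sat((p & b)) = {t3}, add states in Sat(b) with some successor in Z. Z1 = {t1, t3}; fixed.
Sat(E[b U (p & b)]) = {t1, t3}
AF E[b U (p & b)]: least fixpoint, start Z0 = {t1, t3}, add states with every successor in Z. Z1 = {t1, t3, t4}; fixed.
Sat(AF E[b U (p & b)]) = {t1, t3, t4}
EF (AF E[b U (p & b)]): least fixpoint, start Z0 = {t1, t3, t4}, add states with some successor in Z. Already a fixed point.
Sat(EF (AF E[b U (p & b)])) = {t1, t3, t4}
|Sat(EF (AF E[b U (p & b)]))| = |{t1, t3, t4}| = 3.

3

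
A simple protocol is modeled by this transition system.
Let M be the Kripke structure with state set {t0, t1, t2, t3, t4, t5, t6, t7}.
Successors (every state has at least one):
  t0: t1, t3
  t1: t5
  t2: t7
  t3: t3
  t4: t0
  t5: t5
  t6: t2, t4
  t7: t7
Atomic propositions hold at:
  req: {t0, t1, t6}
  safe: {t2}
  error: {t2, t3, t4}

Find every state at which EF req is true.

{t0, t1, t4, t6}

EF req: least fixpoint, start Z0 = {t0, t1, t6}, add states with some successor in Z. Z1 = {t0, t1, t4, t6}; fixed.
Sat(EF req) = {t0, t1, t4, t6}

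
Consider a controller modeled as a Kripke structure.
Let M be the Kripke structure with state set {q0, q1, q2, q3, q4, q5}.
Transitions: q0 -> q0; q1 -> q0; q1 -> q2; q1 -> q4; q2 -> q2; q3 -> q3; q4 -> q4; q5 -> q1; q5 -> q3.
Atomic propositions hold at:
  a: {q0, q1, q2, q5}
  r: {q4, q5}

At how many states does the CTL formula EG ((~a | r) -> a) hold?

Sat(~a) = {q3, q4}
Sat(~a | r) = {q3, q4, q5}
Sat((~a | r) -> a) = {q0, q1, q2, q5}
EG ((~a | r) -> a): greatest fixpoint, start Z0 = {q0, q1, q2, q5}, keep only states in Sat with some successor in Z. Already a fixed point.
Sat(EG ((~a | r) -> a)) = {q0, q1, q2, q5}
|Sat(EG ((~a | r) -> a))| = |{q0, q1, q2, q5}| = 4.

4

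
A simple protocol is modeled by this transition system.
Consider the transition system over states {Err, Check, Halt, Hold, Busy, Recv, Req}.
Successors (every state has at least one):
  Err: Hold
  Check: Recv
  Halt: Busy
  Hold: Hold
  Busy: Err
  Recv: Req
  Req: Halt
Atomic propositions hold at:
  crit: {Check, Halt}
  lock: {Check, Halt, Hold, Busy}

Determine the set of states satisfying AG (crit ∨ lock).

{Hold}

Sat(crit ∨ lock) = {Check, Halt, Hold, Busy}
AG (crit ∨ lock): greatest fixpoint, start Z0 = {Check, Halt, Hold, Busy}, keep only states in Sat with every successor in Z. Z1 = {Halt, Hold}; Z2 = {Hold}; fixed.
Sat(AG (crit ∨ lock)) = {Hold}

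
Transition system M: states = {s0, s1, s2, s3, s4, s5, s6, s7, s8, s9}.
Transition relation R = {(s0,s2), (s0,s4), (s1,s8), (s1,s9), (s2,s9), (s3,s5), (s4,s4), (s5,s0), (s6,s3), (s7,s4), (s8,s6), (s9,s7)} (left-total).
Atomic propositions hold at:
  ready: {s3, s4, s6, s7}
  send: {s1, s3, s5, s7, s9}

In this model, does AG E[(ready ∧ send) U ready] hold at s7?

Sat(ready ∧ send) = {s3, s7}
E[(ready ∧ send) U ready]: least fixpoint, start Z0 = Sat(ready) = {s3, s4, s6, s7}, add states in Sat(ready ∧ send) with some successor in Z. Already a fixed point.
Sat(E[(ready ∧ send) U ready]) = {s3, s4, s6, s7}
AG E[(ready ∧ send) U ready]: greatest fixpoint, start Z0 = {s3, s4, s6, s7}, keep only states in Sat with every successor in Z. Z1 = {s4, s6, s7}; Z2 = {s4, s7}; fixed.
Sat(AG E[(ready ∧ send) U ready]) = {s4, s7}
s7 ∈ Sat(AG E[(ready ∧ send) U ready]) = {s4, s7}, so the formula holds at s7.

Yes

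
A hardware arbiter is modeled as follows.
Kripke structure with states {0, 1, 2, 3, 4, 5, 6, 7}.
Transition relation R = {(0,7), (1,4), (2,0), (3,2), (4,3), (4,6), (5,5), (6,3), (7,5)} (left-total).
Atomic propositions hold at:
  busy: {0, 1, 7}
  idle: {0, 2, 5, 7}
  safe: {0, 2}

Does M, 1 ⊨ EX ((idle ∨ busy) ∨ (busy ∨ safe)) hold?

Sat(idle ∨ busy) = {0, 1, 2, 5, 7}
Sat(busy ∨ safe) = {0, 1, 2, 7}
Sat((idle ∨ busy) ∨ (busy ∨ safe)) = {0, 1, 2, 5, 7}
Sat(EX ((idle ∨ busy) ∨ (busy ∨ safe))) = {s : some successor in {0, 1, 2, 5, 7}} = {0, 2, 3, 5, 7}
1 ∉ Sat(EX ((idle ∨ busy) ∨ (busy ∨ safe))) = {0, 2, 3, 5, 7}, so the formula does not hold at 1.

No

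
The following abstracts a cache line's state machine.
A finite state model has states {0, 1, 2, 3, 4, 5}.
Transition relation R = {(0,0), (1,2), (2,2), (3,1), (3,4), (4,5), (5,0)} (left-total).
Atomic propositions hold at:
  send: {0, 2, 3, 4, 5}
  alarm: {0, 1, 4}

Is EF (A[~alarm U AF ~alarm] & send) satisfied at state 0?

No

Sat(~alarm) = {2, 3, 5}
AF ~alarm: least fixpoint, start Z0 = {2, 3, 5}, add states with every successor in Z. Z1 = {1, 2, 3, 4, 5}; fixed.
Sat(AF ~alarm) = {1, 2, 3, 4, 5}
A[~alarm U AF ~alarm]: least fixpoint, start Z0 = Sat(AF ~alarm) = {1, 2, 3, 4, 5}, add states in Sat(~alarm) with every successor in Z. Already a fixed point.
Sat(A[~alarm U AF ~alarm]) = {1, 2, 3, 4, 5}
Sat(A[~alarm U AF ~alarm] & send) = {2, 3, 4, 5}
EF (A[~alarm U AF ~alarm] & send): least fixpoint, start Z0 = {2, 3, 4, 5}, add states with some successor in Z. Z1 = {1, 2, 3, 4, 5}; fixed.
Sat(EF (A[~alarm U AF ~alarm] & send)) = {1, 2, 3, 4, 5}
0 ∉ Sat(EF (A[~alarm U AF ~alarm] & send)) = {1, 2, 3, 4, 5}, so the formula does not hold at 0.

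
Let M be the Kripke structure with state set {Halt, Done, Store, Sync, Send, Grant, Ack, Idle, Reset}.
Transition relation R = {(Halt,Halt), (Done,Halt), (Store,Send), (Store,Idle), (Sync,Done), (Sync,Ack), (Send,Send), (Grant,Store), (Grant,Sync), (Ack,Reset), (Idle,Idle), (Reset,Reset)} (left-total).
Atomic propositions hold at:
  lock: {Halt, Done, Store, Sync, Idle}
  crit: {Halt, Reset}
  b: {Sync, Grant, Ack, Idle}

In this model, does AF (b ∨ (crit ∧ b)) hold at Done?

Sat(crit ∧ b) = ∅
Sat(b ∨ (crit ∧ b)) = {Sync, Grant, Ack, Idle}
AF (b ∨ (crit ∧ b)): least fixpoint, start Z0 = {Sync, Grant, Ack, Idle}, add states with every successor in Z. Already a fixed point.
Sat(AF (b ∨ (crit ∧ b))) = {Sync, Grant, Ack, Idle}
Done ∉ Sat(AF (b ∨ (crit ∧ b))) = {Sync, Grant, Ack, Idle}, so the formula does not hold at Done.

No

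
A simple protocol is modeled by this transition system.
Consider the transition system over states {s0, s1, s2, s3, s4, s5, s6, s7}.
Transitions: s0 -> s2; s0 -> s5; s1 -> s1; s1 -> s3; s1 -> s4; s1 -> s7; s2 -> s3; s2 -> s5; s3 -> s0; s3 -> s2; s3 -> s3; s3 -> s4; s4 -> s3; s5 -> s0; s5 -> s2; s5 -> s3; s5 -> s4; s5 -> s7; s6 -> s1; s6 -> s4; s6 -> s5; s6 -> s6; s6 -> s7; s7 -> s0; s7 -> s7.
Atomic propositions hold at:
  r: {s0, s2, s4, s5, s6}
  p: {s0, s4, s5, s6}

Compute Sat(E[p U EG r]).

{s0, s2, s5, s6}

EG r: greatest fixpoint, start Z0 = {s0, s2, s4, s5, s6}, keep only states in Sat with some successor in Z. Z1 = {s0, s2, s5, s6}; fixed.
Sat(EG r) = {s0, s2, s5, s6}
E[p U EG r]: least fixpoint, start Z0 = Sat(EG r) = {s0, s2, s5, s6}, add states in Sat(p) with some successor in Z. Already a fixed point.
Sat(E[p U EG r]) = {s0, s2, s5, s6}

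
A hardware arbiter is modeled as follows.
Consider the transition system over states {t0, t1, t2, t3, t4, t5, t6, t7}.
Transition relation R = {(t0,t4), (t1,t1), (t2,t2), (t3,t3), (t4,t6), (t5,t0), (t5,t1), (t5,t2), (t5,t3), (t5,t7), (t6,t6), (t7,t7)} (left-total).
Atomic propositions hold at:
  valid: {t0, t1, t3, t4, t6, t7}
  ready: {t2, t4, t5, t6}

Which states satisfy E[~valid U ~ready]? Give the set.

Sat(~valid) = {t2, t5}
Sat(~ready) = {t0, t1, t3, t7}
E[~valid U ~ready]: least fixpoint, start Z0 = Sat(~ready) = {t0, t1, t3, t7}, add states in Sat(~valid) with some successor in Z. Z1 = {t0, t1, t3, t5, t7}; fixed.
Sat(E[~valid U ~ready]) = {t0, t1, t3, t5, t7}

{t0, t1, t3, t5, t7}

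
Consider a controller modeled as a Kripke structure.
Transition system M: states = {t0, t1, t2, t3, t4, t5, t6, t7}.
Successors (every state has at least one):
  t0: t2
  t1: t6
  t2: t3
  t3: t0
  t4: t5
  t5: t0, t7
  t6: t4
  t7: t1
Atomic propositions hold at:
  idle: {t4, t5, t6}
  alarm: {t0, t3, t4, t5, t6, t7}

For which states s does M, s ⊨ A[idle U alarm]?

{t0, t3, t4, t5, t6, t7}

A[idle U alarm]: least fixpoint, start Z0 = Sat(alarm) = {t0, t3, t4, t5, t6, t7}, add states in Sat(idle) with every successor in Z. Already a fixed point.
Sat(A[idle U alarm]) = {t0, t3, t4, t5, t6, t7}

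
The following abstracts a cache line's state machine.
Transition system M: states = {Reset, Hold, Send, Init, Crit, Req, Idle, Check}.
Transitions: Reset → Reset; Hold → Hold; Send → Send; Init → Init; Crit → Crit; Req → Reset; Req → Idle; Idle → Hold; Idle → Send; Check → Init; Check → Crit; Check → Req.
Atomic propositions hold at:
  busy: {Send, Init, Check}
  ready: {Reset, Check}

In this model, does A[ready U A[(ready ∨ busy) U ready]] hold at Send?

No

Sat(ready ∨ busy) = {Reset, Send, Init, Check}
A[(ready ∨ busy) U ready]: least fixpoint, start Z0 = Sat(ready) = {Reset, Check}, add states in Sat(ready ∨ busy) with every successor in Z. Already a fixed point.
Sat(A[(ready ∨ busy) U ready]) = {Reset, Check}
A[ready U A[(ready ∨ busy) U ready]]: least fixpoint, start Z0 = Sat(A[(ready ∨ busy) U ready]) = {Reset, Check}, add states in Sat(ready) with every successor in Z. Already a fixed point.
Sat(A[ready U A[(ready ∨ busy) U ready]]) = {Reset, Check}
Send ∉ Sat(A[ready U A[(ready ∨ busy) U ready]]) = {Reset, Check}, so the formula does not hold at Send.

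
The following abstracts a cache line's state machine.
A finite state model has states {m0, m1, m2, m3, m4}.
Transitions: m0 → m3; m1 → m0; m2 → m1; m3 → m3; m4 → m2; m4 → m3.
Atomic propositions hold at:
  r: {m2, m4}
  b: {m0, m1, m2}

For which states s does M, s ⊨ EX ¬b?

Sat(¬b) = {m3, m4}
Sat(EX ¬b) = {s : some successor in {m3, m4}} = {m0, m3, m4}

{m0, m3, m4}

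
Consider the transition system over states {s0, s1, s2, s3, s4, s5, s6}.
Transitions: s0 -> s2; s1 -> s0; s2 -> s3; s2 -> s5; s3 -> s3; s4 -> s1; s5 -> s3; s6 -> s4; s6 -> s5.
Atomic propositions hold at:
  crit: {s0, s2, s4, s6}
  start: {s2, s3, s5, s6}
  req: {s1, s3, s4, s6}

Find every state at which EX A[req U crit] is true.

A[req U crit]: least fixpoint, start Z0 = Sat(crit) = {s0, s2, s4, s6}, add states in Sat(req) with every successor in Z. Z1 = {s0, s1, s2, s4, s6}; fixed.
Sat(A[req U crit]) = {s0, s1, s2, s4, s6}
Sat(EX A[req U crit]) = {s : some successor in {s0, s1, s2, s4, s6}} = {s0, s1, s4, s6}

{s0, s1, s4, s6}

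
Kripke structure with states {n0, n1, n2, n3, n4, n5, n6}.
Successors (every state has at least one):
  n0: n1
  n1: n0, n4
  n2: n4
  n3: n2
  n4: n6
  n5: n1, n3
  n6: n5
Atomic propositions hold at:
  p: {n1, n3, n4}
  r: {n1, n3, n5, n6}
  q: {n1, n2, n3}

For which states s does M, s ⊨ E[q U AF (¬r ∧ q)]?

{n2, n3}

Sat(¬r) = {n0, n2, n4}
Sat(¬r ∧ q) = {n2}
AF (¬r ∧ q): least fixpoint, start Z0 = {n2}, add states with every successor in Z. Z1 = {n2, n3}; fixed.
Sat(AF (¬r ∧ q)) = {n2, n3}
E[q U AF (¬r ∧ q)]: least fixpoint, start Z0 = Sat(AF (¬r ∧ q)) = {n2, n3}, add states in Sat(q) with some successor in Z. Already a fixed point.
Sat(E[q U AF (¬r ∧ q)]) = {n2, n3}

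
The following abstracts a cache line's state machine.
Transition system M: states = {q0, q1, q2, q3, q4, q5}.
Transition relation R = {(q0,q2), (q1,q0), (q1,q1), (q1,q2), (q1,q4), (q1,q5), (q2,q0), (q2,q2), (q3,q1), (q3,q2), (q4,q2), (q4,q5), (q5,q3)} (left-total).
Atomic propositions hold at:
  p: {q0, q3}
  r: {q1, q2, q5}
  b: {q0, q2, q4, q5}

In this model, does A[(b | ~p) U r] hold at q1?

Sat(~p) = {q1, q2, q4, q5}
Sat(b | ~p) = {q0, q1, q2, q4, q5}
A[(b | ~p) U r]: least fixpoint, start Z0 = Sat(r) = {q1, q2, q5}, add states in Sat(b | ~p) with every successor in Z. Z1 = {q0, q1, q2, q4, q5}; fixed.
Sat(A[(b | ~p) U r]) = {q0, q1, q2, q4, q5}
q1 ∈ Sat(A[(b | ~p) U r]) = {q0, q1, q2, q4, q5}, so the formula holds at q1.

Yes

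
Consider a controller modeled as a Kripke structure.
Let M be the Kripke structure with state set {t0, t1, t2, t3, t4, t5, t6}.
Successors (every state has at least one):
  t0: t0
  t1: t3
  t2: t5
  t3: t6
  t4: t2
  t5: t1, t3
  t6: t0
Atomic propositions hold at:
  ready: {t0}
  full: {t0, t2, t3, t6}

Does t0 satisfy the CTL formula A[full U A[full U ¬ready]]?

Sat(¬ready) = {t1, t2, t3, t4, t5, t6}
A[full U ¬ready]: least fixpoint, start Z0 = Sat(¬ready) = {t1, t2, t3, t4, t5, t6}, add states in Sat(full) with every successor in Z. Already a fixed point.
Sat(A[full U ¬ready]) = {t1, t2, t3, t4, t5, t6}
A[full U A[full U ¬ready]]: least fixpoint, start Z0 = Sat(A[full U ¬ready]) = {t1, t2, t3, t4, t5, t6}, add states in Sat(full) with every successor in Z. Already a fixed point.
Sat(A[full U A[full U ¬ready]]) = {t1, t2, t3, t4, t5, t6}
t0 ∉ Sat(A[full U A[full U ¬ready]]) = {t1, t2, t3, t4, t5, t6}, so the formula does not hold at t0.

No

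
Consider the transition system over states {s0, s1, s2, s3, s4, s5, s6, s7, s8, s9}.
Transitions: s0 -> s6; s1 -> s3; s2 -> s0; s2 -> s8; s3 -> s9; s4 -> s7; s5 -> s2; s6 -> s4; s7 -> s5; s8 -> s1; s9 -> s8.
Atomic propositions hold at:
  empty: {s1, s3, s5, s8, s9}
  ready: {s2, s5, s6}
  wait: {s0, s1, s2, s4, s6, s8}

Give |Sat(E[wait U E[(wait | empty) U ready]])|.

Sat(wait | empty) = {s0, s1, s2, s3, s4, s5, s6, s8, s9}
E[(wait | empty) U ready]: least fixpoint, start Z0 = Sat(ready) = {s2, s5, s6}, add states in Sat(wait | empty) with some successor in Z. Z1 = {s0, s2, s5, s6}; fixed.
Sat(E[(wait | empty) U ready]) = {s0, s2, s5, s6}
E[wait U E[(wait | empty) U ready]]: least fixpoint, start Z0 = Sat(E[(wait | empty) U ready]) = {s0, s2, s5, s6}, add states in Sat(wait) with some successor in Z. Already a fixed point.
Sat(E[wait U E[(wait | empty) U ready]]) = {s0, s2, s5, s6}
|Sat(E[wait U E[(wait | empty) U ready]])| = |{s0, s2, s5, s6}| = 4.

4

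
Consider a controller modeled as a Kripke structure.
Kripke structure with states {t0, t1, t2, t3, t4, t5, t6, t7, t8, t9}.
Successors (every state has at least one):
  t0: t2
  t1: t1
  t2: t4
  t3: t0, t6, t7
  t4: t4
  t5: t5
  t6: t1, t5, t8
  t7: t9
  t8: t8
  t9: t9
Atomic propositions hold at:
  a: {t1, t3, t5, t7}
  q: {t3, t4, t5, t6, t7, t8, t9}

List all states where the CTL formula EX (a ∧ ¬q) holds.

{t1, t6}

Sat(¬q) = {t0, t1, t2}
Sat(a ∧ ¬q) = {t1}
Sat(EX (a ∧ ¬q)) = {s : some successor in {t1}} = {t1, t6}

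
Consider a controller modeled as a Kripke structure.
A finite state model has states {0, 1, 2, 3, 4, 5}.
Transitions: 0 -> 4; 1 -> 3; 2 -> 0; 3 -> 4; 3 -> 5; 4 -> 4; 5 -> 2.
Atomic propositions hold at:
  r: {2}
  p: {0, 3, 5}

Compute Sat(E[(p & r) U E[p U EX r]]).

{3, 5}

Sat(p & r) = ∅
Sat(EX r) = {s : some successor in {2}} = {5}
E[p U EX r]: least fixpoint, start Z0 = Sat(EX r) = {5}, add states in Sat(p) with some successor in Z. Z1 = {3, 5}; fixed.
Sat(E[p U EX r]) = {3, 5}
E[(p & r) U E[p U EX r]]: least fixpoint, start Z0 = Sat(E[p U EX r]) = {3, 5}, add states in Sat(p & r) with some successor in Z. Already a fixed point.
Sat(E[(p & r) U E[p U EX r]]) = {3, 5}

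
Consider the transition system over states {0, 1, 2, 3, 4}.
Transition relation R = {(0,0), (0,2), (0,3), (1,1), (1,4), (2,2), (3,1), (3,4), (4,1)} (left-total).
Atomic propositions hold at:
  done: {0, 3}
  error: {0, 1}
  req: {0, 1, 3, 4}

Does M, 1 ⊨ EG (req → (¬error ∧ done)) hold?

No

Sat(¬error) = {2, 3, 4}
Sat(¬error ∧ done) = {3}
Sat(req → (¬error ∧ done)) = {2, 3}
EG (req → (¬error ∧ done)): greatest fixpoint, start Z0 = {2, 3}, keep only states in Sat with some successor in Z. Z1 = {2}; fixed.
Sat(EG (req → (¬error ∧ done))) = {2}
1 ∉ Sat(EG (req → (¬error ∧ done))) = {2}, so the formula does not hold at 1.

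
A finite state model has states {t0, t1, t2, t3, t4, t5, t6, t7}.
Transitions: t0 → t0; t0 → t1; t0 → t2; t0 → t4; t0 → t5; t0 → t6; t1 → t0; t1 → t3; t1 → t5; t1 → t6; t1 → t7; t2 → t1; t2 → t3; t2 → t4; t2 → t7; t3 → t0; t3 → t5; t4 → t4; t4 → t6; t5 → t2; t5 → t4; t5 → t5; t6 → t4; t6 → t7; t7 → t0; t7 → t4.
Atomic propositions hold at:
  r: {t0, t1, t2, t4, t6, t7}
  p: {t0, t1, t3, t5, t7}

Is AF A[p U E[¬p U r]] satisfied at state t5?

No

Sat(¬p) = {t2, t4, t6}
E[¬p U r]: least fixpoint, start Z0 = Sat(r) = {t0, t1, t2, t4, t6, t7}, add states in Sat(¬p) with some successor in Z. Already a fixed point.
Sat(E[¬p U r]) = {t0, t1, t2, t4, t6, t7}
A[p U E[¬p U r]]: least fixpoint, start Z0 = Sat(E[¬p U r]) = {t0, t1, t2, t4, t6, t7}, add states in Sat(p) with every successor in Z. Already a fixed point.
Sat(A[p U E[¬p U r]]) = {t0, t1, t2, t4, t6, t7}
AF A[p U E[¬p U r]]: least fixpoint, start Z0 = {t0, t1, t2, t4, t6, t7}, add states with every successor in Z. Already a fixed point.
Sat(AF A[p U E[¬p U r]]) = {t0, t1, t2, t4, t6, t7}
t5 ∉ Sat(AF A[p U E[¬p U r]]) = {t0, t1, t2, t4, t6, t7}, so the formula does not hold at t5.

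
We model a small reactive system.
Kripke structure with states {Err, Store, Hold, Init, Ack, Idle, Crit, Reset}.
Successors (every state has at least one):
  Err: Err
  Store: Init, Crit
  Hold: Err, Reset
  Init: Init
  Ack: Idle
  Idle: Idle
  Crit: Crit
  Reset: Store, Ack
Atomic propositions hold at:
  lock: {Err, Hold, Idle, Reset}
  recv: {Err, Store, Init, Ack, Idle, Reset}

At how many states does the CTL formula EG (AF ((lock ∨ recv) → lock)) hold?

Sat(lock ∨ recv) = {Err, Store, Hold, Init, Ack, Idle, Reset}
Sat((lock ∨ recv) → lock) = {Err, Hold, Idle, Crit, Reset}
AF ((lock ∨ recv) → lock): least fixpoint, start Z0 = {Err, Hold, Idle, Crit, Reset}, add states with every successor in Z. Z1 = {Err, Hold, Ack, Idle, Crit, Reset}; fixed.
Sat(AF ((lock ∨ recv) → lock)) = {Err, Hold, Ack, Idle, Crit, Reset}
EG (AF ((lock ∨ recv) → lock)): greatest fixpoint, start Z0 = {Err, Hold, Ack, Idle, Crit, Reset}, keep only states in Sat with some successor in Z. Already a fixed point.
Sat(EG (AF ((lock ∨ recv) → lock))) = {Err, Hold, Ack, Idle, Crit, Reset}
|Sat(EG (AF ((lock ∨ recv) → lock)))| = |{Err, Hold, Ack, Idle, Crit, Reset}| = 6.

6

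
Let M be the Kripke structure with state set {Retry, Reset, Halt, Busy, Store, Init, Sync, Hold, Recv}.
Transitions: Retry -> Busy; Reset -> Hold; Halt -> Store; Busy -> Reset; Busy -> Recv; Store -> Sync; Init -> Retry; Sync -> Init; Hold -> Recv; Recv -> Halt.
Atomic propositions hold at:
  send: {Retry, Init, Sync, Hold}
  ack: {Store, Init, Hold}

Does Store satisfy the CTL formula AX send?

Yes

Sat(AX send) = {s : every successor in {Retry, Init, Sync, Hold}} = {Reset, Store, Init, Sync}
Store ∈ Sat(AX send) = {Reset, Store, Init, Sync}, so the formula holds at Store.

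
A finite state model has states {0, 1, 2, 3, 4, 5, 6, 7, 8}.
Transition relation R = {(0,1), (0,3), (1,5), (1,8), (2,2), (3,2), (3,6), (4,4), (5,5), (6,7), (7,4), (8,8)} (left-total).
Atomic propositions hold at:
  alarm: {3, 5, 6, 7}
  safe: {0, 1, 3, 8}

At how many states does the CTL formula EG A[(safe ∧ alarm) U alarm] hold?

1

Sat(safe ∧ alarm) = {3}
A[(safe ∧ alarm) U alarm]: least fixpoint, start Z0 = Sat(alarm) = {3, 5, 6, 7}, add states in Sat(safe ∧ alarm) with every successor in Z. Already a fixed point.
Sat(A[(safe ∧ alarm) U alarm]) = {3, 5, 6, 7}
EG A[(safe ∧ alarm) U alarm]: greatest fixpoint, start Z0 = {3, 5, 6, 7}, keep only states in Sat with some successor in Z. Z1 = {3, 5, 6}; Z2 = {3, 5}; Z3 = {5}; fixed.
Sat(EG A[(safe ∧ alarm) U alarm]) = {5}
|Sat(EG A[(safe ∧ alarm) U alarm])| = |{5}| = 1.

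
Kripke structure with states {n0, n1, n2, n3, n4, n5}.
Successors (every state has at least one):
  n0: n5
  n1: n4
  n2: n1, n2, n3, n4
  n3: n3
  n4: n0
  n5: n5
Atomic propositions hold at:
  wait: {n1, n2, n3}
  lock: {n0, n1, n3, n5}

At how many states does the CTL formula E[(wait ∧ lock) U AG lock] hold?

3

Sat(wait ∧ lock) = {n1, n3}
AG lock: greatest fixpoint, start Z0 = {n0, n1, n3, n5}, keep only states in Sat with every successor in Z. Z1 = {n0, n3, n5}; fixed.
Sat(AG lock) = {n0, n3, n5}
E[(wait ∧ lock) U AG lock]: least fixpoint, start Z0 = Sat(AG lock) = {n0, n3, n5}, add states in Sat(wait ∧ lock) with some successor in Z. Already a fixed point.
Sat(E[(wait ∧ lock) U AG lock]) = {n0, n3, n5}
|Sat(E[(wait ∧ lock) U AG lock])| = |{n0, n3, n5}| = 3.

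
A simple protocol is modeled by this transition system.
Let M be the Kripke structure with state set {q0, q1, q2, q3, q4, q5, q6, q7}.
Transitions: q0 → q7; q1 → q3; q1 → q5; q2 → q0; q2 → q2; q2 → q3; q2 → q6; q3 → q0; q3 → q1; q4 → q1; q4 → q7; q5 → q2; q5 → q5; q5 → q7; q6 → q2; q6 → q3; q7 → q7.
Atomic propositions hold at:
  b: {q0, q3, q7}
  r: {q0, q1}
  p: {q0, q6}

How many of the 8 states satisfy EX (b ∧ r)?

Sat(b ∧ r) = {q0}
Sat(EX (b ∧ r)) = {s : some successor in {q0}} = {q2, q3}
|Sat(EX (b ∧ r))| = |{q2, q3}| = 2.

2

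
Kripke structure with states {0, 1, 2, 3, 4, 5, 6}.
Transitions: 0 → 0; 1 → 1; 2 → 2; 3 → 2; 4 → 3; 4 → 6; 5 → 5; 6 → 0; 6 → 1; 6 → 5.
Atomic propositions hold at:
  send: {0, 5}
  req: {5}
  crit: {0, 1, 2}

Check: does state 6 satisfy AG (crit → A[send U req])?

No

A[send U req]: least fixpoint, start Z0 = Sat(req) = {5}, add states in Sat(send) with every successor in Z. Already a fixed point.
Sat(A[send U req]) = {5}
Sat(crit → A[send U req]) = {3, 4, 5, 6}
AG (crit → A[send U req]): greatest fixpoint, start Z0 = {3, 4, 5, 6}, keep only states in Sat with every successor in Z. Z1 = {4, 5}; Z2 = {5}; fixed.
Sat(AG (crit → A[send U req])) = {5}
6 ∉ Sat(AG (crit → A[send U req])) = {5}, so the formula does not hold at 6.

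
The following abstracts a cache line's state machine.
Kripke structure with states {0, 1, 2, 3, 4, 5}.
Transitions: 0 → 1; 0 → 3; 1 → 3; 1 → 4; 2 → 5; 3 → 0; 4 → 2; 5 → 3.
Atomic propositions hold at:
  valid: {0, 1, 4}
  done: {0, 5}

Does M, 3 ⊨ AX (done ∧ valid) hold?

Sat(done ∧ valid) = {0}
Sat(AX (done ∧ valid)) = {s : every successor in {0}} = {3}
3 ∈ Sat(AX (done ∧ valid)) = {3}, so the formula holds at 3.

Yes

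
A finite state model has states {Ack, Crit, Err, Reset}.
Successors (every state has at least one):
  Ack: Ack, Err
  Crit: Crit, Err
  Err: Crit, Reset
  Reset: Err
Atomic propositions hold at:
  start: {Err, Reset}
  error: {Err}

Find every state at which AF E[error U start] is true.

{Err, Reset}

E[error U start]: least fixpoint, start Z0 = Sat(start) = {Err, Reset}, add states in Sat(error) with some successor in Z. Already a fixed point.
Sat(E[error U start]) = {Err, Reset}
AF E[error U start]: least fixpoint, start Z0 = {Err, Reset}, add states with every successor in Z. Already a fixed point.
Sat(AF E[error U start]) = {Err, Reset}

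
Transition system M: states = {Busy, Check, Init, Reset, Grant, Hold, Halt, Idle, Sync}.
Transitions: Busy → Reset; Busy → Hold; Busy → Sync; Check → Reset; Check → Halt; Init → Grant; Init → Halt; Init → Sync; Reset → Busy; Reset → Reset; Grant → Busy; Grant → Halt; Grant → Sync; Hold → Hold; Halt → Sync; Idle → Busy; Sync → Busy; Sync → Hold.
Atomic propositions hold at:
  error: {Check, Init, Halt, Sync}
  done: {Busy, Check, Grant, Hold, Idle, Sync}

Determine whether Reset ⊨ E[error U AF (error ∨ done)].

No

Sat(error ∨ done) = {Busy, Check, Init, Grant, Hold, Halt, Idle, Sync}
AF (error ∨ done): least fixpoint, start Z0 = {Busy, Check, Init, Grant, Hold, Halt, Idle, Sync}, add states with every successor in Z. Already a fixed point.
Sat(AF (error ∨ done)) = {Busy, Check, Init, Grant, Hold, Halt, Idle, Sync}
E[error U AF (error ∨ done)]: least fixpoint, start Z0 = Sat(AF (error ∨ done)) = {Busy, Check, Init, Grant, Hold, Halt, Idle, Sync}, add states in Sat(error) with some successor in Z. Already a fixed point.
Sat(E[error U AF (error ∨ done)]) = {Busy, Check, Init, Grant, Hold, Halt, Idle, Sync}
Reset ∉ Sat(E[error U AF (error ∨ done)]) = {Busy, Check, Init, Grant, Hold, Halt, Idle, Sync}, so the formula does not hold at Reset.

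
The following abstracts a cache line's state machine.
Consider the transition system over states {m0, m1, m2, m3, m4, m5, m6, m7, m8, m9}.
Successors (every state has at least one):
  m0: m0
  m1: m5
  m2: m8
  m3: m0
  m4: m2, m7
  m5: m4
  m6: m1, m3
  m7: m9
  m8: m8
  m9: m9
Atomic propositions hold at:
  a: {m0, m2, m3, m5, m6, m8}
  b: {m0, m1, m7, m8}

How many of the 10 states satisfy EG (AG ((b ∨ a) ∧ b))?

2

Sat(b ∨ a) = {m0, m1, m2, m3, m5, m6, m7, m8}
Sat((b ∨ a) ∧ b) = {m0, m1, m7, m8}
AG ((b ∨ a) ∧ b): greatest fixpoint, start Z0 = {m0, m1, m7, m8}, keep only states in Sat with every successor in Z. Z1 = {m0, m8}; fixed.
Sat(AG ((b ∨ a) ∧ b)) = {m0, m8}
EG (AG ((b ∨ a) ∧ b)): greatest fixpoint, start Z0 = {m0, m8}, keep only states in Sat with some successor in Z. Already a fixed point.
Sat(EG (AG ((b ∨ a) ∧ b))) = {m0, m8}
|Sat(EG (AG ((b ∨ a) ∧ b)))| = |{m0, m8}| = 2.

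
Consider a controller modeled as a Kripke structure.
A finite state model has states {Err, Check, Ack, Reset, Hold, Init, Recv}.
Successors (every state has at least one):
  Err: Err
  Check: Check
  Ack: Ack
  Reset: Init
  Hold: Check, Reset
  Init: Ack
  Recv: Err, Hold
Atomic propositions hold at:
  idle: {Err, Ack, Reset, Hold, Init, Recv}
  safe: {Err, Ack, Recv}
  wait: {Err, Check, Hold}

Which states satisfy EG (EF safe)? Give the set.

{Err, Ack, Reset, Hold, Init, Recv}

EF safe: least fixpoint, start Z0 = {Err, Ack, Recv}, add states with some successor in Z. Z1 = {Err, Ack, Init, Recv}; Z2 = {Err, Ack, Reset, Init, Recv}; Z3 = {Err, Ack, Reset, Hold, Init, Recv}; fixed.
Sat(EF safe) = {Err, Ack, Reset, Hold, Init, Recv}
EG (EF safe): greatest fixpoint, start Z0 = {Err, Ack, Reset, Hold, Init, Recv}, keep only states in Sat with some successor in Z. Already a fixed point.
Sat(EG (EF safe)) = {Err, Ack, Reset, Hold, Init, Recv}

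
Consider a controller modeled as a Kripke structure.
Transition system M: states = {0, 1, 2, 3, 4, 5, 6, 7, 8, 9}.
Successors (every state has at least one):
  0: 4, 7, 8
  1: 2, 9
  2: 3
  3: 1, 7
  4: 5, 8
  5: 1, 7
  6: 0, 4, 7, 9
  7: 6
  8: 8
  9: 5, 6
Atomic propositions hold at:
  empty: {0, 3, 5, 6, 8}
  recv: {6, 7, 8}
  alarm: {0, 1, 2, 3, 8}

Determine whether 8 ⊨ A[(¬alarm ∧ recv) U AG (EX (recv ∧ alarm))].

Sat(¬alarm) = {4, 5, 6, 7, 9}
Sat(¬alarm ∧ recv) = {6, 7}
Sat(recv ∧ alarm) = {8}
Sat(EX (recv ∧ alarm)) = {s : some successor in {8}} = {0, 4, 8}
AG (EX (recv ∧ alarm)): greatest fixpoint, start Z0 = {0, 4, 8}, keep only states in Sat with every successor in Z. Z1 = {8}; fixed.
Sat(AG (EX (recv ∧ alarm))) = {8}
A[(¬alarm ∧ recv) U AG (EX (recv ∧ alarm))]: least fixpoint, start Z0 = Sat(AG (EX (recv ∧ alarm))) = {8}, add states in Sat(¬alarm ∧ recv) with every successor in Z. Already a fixed point.
Sat(A[(¬alarm ∧ recv) U AG (EX (recv ∧ alarm))]) = {8}
8 ∈ Sat(A[(¬alarm ∧ recv) U AG (EX (recv ∧ alarm))]) = {8}, so the formula holds at 8.

Yes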